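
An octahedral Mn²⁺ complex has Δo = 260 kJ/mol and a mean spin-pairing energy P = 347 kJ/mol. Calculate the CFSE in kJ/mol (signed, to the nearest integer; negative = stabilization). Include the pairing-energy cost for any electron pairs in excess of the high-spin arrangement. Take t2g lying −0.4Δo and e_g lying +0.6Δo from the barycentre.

0

Mn sits in group 7; removing 2 electrons leaves Mn²⁺ with 7 − 2 = 5 d electrons.
Here Δo < P (260 < 347), so the high-spin state is favoured.
Configuration: t2g^3 e_g^2.
Orbital CFSE = 0.0Δo = 0.0 × 260 = 0 kJ/mol.
High-spin has no excess pairs, so no pairing correction applies.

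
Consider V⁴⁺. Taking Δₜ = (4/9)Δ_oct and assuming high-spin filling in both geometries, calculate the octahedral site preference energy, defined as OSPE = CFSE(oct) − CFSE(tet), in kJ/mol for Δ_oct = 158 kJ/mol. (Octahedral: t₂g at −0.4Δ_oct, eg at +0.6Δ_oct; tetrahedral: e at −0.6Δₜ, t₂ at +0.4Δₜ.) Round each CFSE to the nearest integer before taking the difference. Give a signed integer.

V sits in group 5; removing 4 electrons leaves V⁴⁺ with 5 − 4 = 1 d electrons.
In an octahedral site d¹ (HS) is t₂g¹ eg⁰, giving CFSE(oct) = -0.4Δ_oct = -63 kJ/mol.
In a tetrahedral site the filling is e¹ t₂⁰: CFSE(tet) = -0.6Δₜ = -0.6 × (4/9)(158) = -42 kJ/mol.
OSPE = CFSE(oct) − CFSE(tet) = -63 − (-42) = -21 kJ/mol.

-21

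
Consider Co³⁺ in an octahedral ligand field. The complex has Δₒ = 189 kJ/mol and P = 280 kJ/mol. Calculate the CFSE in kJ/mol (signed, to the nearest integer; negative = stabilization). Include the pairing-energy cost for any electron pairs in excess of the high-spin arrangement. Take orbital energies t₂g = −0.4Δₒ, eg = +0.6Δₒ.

Co is in group 9, so Co³⁺ is d⁶ (9 − 3 = 6).
Here Δₒ < P (189 < 280), so the high-spin state is favoured.
Configuration: t₂g⁴ eg².
Orbital CFSE = -0.4Δₒ = -0.4 × 189 = -76 kJ/mol.
High-spin has no excess pairs, so no pairing correction applies.

-76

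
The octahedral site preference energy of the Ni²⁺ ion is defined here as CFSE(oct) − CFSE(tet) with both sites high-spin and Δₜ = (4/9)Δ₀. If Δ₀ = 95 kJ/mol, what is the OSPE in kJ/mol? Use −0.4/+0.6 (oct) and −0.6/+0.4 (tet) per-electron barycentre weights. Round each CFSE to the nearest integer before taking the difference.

-80

Group 10 minus oxidation state +2 gives a d⁸ configuration for Ni²⁺.
In an octahedral site d⁸ (HS) is t₂g⁶ eg², giving CFSE(oct) = -1.2Δ₀ = -114 kJ/mol.
Tetrahedral: e⁴ t₂⁴, CFSE = 4(−0.6) + 4(+0.4) = -0.8Δₜ = -0.8 × (4/9) × 95 = -34 kJ/mol.
Subtracting, OSPE = -114 − (-34) = -80 kJ/mol.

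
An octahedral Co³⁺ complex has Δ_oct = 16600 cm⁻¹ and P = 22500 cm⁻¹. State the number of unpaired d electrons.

Co³⁺: group 9, so d-count = 9 − 3 = 6.
With Δ_oct < P the complex is high-spin.
That gives t2g^4 e_g^2.
Unpaired electrons: 4.

4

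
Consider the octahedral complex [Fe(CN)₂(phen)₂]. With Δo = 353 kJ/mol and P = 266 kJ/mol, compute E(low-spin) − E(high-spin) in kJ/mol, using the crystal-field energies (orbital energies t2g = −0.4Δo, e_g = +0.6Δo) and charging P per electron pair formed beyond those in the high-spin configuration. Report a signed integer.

Ligand charges: 2×(-1) from CN⁻ and 2×(+0) from phen sum to -2; with overall charge +0, Fe is +2.
Fe is in group 8, so Fe²⁺ is d⁶ (8 − 2 = 6).
High-spin: t2g^4 e_g^2, CFSE = -0.4Δo = -141 kJ/mol.
For low-spin the configuration is t2g^6 e_g^0: orbital energy -2.4 × 353 = -847 kJ/mol, and 2 additional pairs relative to high-spin add 532 kJ/mol, giving -315 kJ/mol.
Thus E(LS) − E(HS) = -174 kJ/mol.

-174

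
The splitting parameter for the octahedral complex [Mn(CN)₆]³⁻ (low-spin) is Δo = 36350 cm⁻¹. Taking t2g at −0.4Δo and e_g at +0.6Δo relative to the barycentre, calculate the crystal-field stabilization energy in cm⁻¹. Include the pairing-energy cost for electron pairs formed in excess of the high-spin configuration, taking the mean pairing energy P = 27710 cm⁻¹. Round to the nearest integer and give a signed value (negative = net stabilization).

-30450

Each CN⁻ contributes -1; 6 × (-1) = -6. With overall charge -3, Mn is in the +3 oxidation state.
Group 7 minus oxidation state +3 gives a d⁴ configuration for Mn³⁺.
Configuration: t2g^4 e_g^0.
Orbital CFSE = 4(-0.4) + 0(0.6) = -1.6Δo = -1.6 × 36350 = -58160 cm⁻¹.
High-spin d⁴ would be t2g^3 e_g^1 with 0 pairs; low-spin has 1, so 1 excess pair costs +1P = +27710 cm⁻¹.
Overall CFSE = -58160 + 27710 = -30450 cm⁻¹.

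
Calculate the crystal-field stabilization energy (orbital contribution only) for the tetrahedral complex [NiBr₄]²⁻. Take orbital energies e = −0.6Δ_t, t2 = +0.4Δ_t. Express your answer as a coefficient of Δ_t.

Each Br⁻ contributes -1; 4 × (-1) = -4. With overall charge -2, Ni is in the +2 oxidation state.
Ni²⁺: group 10, so d-count = 10 − 2 = 8.
Tetrahedral fields are weak (Δₜ ≈ 4/9 Δₒ), so electrons fill high-spin.
Configuration: e^4 t2^4.
CFSE = 4(-0.6Δ_t) + 4(0.4Δ_t) = -2.4Δ_t + 1.6Δ_t = -0.8Δ_t.

-0.8 Δ_t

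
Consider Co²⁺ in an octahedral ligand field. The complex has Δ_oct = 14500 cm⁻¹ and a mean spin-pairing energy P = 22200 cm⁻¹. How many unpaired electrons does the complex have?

Co sits in group 9; removing 2 electrons leaves Co²⁺ with 9 − 2 = 7 d electrons.
Δ_oct < P, so pairing is avoided: the ground state is high-spin.
Configuration: t₂g⁵ eg².
Unpaired electrons: 3.

3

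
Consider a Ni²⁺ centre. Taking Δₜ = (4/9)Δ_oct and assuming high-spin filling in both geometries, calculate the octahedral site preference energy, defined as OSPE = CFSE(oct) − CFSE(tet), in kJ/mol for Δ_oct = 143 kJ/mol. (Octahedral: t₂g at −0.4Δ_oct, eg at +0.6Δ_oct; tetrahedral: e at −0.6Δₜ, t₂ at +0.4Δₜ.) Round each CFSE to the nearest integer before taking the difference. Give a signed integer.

Ni is in group 10, so Ni²⁺ is d⁸ (10 − 2 = 8).
Octahedral (high-spin): t₂g⁶ eg², CFSE = 6(−0.4) + 2(+0.6) = -1.2Δ_oct = -1.2 × 143 = -172 kJ/mol.
In a tetrahedral site the filling is e⁴ t₂⁴: CFSE(tet) = -0.8Δₜ = -0.8 × (4/9)(143) = -51 kJ/mol.
OSPE = CFSE(oct) − CFSE(tet) = -172 − (-51) = -121 kJ/mol.

-121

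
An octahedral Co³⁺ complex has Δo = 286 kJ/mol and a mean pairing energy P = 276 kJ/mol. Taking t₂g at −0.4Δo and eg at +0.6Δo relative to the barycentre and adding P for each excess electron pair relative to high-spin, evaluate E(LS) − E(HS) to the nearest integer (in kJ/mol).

-20

Group 9 minus oxidation state +3 gives a d⁶ configuration for Co³⁺.
High-spin d⁶ fills as t₂g⁴ eg² with CFSE 4(−0.4) + 2(+0.6) = -0.4Δo = -114 kJ/mol.
Low-spin t₂g⁶ eg⁰ gives -2.4Δo = -686 kJ/mol, but forming 2 extra pairs costs 2P = 552 kJ/mol, so E(LS) = -686 + 552 = -134 kJ/mol.
The difference is -134 − (-114) = -20 kJ/mol, so low-spin lies lower.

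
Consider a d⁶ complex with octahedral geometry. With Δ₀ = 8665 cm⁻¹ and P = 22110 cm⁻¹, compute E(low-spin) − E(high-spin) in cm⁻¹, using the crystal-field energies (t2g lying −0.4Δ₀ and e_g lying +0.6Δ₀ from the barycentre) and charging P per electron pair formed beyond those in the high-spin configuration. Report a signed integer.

In the high-spin limit (t2g^4 e_g^2) the orbital term is -0.4Δ₀ = -3466 cm⁻¹, with no excess pairing.
For low-spin the configuration is t2g^6 e_g^0: orbital energy -2.4 × 8665 = -20796 cm⁻¹, and 2 additional pairs relative to high-spin add 44220 cm⁻¹, giving 23424 cm⁻¹.
Thus E(LS) − E(HS) = 26890 cm⁻¹.

26890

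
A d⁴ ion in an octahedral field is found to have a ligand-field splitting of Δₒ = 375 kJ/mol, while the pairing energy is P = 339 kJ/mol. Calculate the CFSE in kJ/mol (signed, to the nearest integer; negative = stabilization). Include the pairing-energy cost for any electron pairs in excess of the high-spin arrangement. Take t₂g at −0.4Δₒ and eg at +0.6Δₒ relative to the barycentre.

-261

Since Δₒ = 375 kJ/mol > P = 339 kJ/mol, the complex adopts the low-spin configuration.
Configuration: t₂g⁴ eg⁰.
Orbital CFSE = -1.6Δₒ = -1.6 × 375 = -600 kJ/mol.
Excess pairs vs high-spin: 1 − 0 = 1; pairing cost = +339 kJ/mol.
Net CFSE = -600 + 339 = -261 kJ/mol.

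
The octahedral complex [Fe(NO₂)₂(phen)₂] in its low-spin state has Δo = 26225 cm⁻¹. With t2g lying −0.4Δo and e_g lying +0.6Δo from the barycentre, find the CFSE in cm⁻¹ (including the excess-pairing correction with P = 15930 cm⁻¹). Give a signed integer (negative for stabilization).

Ligand charges: 2×(-1) from NO₂⁻ and 2×(+0) from phen sum to -2; with overall charge +0, Fe is +2.
Fe is in group 8, so Fe²⁺ is d⁶ (8 − 2 = 6).
The d⁶ electrons fill as t2g^6 e_g^0.
Orbital CFSE = 6(-0.4) + 0(0.6) = -2.4Δo = -2.4 × 26225 = -62940 cm⁻¹.
Pairing penalty: 3 pairs vs 1 in the high-spin reference → 2 extra × P = 31860 cm⁻¹.
Net CFSE = -62940 + 31860 = -31080 cm⁻¹.

-31080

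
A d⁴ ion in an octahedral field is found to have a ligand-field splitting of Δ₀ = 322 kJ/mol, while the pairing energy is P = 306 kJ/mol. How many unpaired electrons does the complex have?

Here Δ₀ > P (322 > 306), so the low-spin state is favoured.
Configuration: t₂g⁴ eg⁰.
Unpaired electrons: 2.

2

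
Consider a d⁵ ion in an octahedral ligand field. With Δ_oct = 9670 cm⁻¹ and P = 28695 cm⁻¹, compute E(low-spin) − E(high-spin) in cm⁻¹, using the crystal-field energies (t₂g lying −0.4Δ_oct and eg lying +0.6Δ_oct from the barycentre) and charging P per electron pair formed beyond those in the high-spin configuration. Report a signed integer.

38050

High-spin d⁵ fills as t₂g³ eg² with CFSE 3(−0.4) + 2(+0.6) = 0.0Δ_oct = 0 cm⁻¹.
Low-spin: t₂g⁵ eg⁰, orbital CFSE = -2.0Δ_oct = -19340 cm⁻¹; plus 2 excess pairs × P = +57390 cm⁻¹; total 38050 cm⁻¹.
E(LS) − E(HS) = 38050 − (0) = 38050 cm⁻¹.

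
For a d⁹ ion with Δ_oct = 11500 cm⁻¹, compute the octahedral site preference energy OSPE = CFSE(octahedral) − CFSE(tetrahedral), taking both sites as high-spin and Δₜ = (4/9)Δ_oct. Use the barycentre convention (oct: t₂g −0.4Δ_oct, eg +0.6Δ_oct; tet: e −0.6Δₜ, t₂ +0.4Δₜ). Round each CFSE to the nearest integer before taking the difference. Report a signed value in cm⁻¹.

Octahedral high-spin t₂g⁶ eg³: CFSE = -0.6 × 11500 = -6900 cm⁻¹.
Tetrahedral: e⁴ t₂⁵, CFSE = 4(−0.6) + 5(+0.4) = -0.4Δₜ = -0.4 × (4/9) × 11500 = -2044 cm⁻¹.
OSPE = -6900 − (-2044) = -4856 cm⁻¹.

-4856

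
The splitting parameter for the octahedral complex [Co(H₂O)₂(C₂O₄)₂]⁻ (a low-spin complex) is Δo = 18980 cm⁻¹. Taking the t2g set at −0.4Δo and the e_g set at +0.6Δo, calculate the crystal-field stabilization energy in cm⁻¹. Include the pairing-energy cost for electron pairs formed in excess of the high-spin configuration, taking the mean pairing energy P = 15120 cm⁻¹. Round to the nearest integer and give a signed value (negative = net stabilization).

-15312

Ligand charges: 2×(+0) from H₂O and 2×(-2) from C₂O₄²⁻ sum to -4; with overall charge -1, Co is +3.
Group 9 minus oxidation state +3 gives a d⁶ configuration for Co³⁺.
The d⁶ electrons fill as t2g^6 e_g^0.
The orbital stabilization is -2.4Δo = -2.4 × 18980 = -45552 cm⁻¹.
Pairing penalty: 3 pairs vs 1 in the high-spin reference → 2 extra × P = 30240 cm⁻¹.
Combining: -45552 + 30240 = -15312 cm⁻¹.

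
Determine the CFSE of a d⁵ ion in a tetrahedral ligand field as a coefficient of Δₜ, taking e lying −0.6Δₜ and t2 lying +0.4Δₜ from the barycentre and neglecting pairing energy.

0.0 Δₜ

With tetrahedral geometry the complex is necessarily high-spin.
Configuration: e^2 t2^3.
CFSE = 2(-0.6Δₜ) + 3(0.4Δₜ) = -1.2Δₜ + 1.2Δₜ = 0.0Δₜ.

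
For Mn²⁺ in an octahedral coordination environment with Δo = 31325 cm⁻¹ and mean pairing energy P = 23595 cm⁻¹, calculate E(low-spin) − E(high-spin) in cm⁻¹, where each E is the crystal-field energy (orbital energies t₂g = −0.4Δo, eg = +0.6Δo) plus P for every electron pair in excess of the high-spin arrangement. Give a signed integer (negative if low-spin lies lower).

Group 7 minus oxidation state +2 gives a d⁵ configuration for Mn²⁺.
In the high-spin limit (t₂g³ eg²) the orbital term is 0.0Δo = 0 cm⁻¹, with no excess pairing.
For low-spin the configuration is t₂g⁵ eg⁰: orbital energy -2.0 × 31325 = -62650 cm⁻¹, and 2 additional pairs relative to high-spin add 47190 cm⁻¹, giving -15460 cm⁻¹.
Thus E(LS) − E(HS) = -15460 cm⁻¹.

-15460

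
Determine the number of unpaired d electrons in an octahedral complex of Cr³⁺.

Cr³⁺: group 6, so d-count = 6 − 3 = 3.
For octahedral d³ the high- and low-spin configurations coincide.
Configuration: t₂g³ eg⁰, giving 3 unpaired electrons.

3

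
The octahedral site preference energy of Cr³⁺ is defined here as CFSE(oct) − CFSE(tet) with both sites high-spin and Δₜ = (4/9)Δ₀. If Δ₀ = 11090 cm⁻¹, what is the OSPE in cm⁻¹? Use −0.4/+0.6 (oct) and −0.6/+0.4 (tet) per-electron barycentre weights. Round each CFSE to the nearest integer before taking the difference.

-9365

Cr is in group 6, so Cr³⁺ is d³ (6 − 3 = 3).
In an octahedral site d³ (HS) is t2g^3 e_g^0, giving CFSE(oct) = -1.2Δ₀ = -13308 cm⁻¹.
Tetrahedral e^2 t2^1 gives -0.8Δₜ = -0.8 × (4/9) × 11090 = -3943 cm⁻¹.
OSPE = -13308 − (-3943) = -9365 cm⁻¹.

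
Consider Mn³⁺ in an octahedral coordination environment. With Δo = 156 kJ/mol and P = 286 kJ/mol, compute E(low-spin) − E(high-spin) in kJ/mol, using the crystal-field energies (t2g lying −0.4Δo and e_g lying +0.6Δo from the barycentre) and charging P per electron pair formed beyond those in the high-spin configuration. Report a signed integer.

130

Mn is in group 7, so Mn³⁺ is d⁴ (7 − 3 = 4).
In the high-spin limit (t2g^3 e_g^1) the orbital term is -0.6Δo = -94 kJ/mol, with no excess pairing.
For low-spin the configuration is t2g^4 e_g^0: orbital energy -1.6 × 156 = -250 kJ/mol, and 1 additional pair relative to high-spin adds 286 kJ/mol, giving 36 kJ/mol.
The difference is 36 − (-94) = 130 kJ/mol, so high-spin lies lower.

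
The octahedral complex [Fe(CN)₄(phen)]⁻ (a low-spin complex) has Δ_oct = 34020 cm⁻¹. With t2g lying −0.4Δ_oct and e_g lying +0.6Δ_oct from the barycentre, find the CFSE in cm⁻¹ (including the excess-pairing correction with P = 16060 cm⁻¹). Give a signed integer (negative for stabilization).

Ligand charges: 4×(-1) from CN⁻ and 1×(+0) from phen sum to -4; with overall charge -1, Fe is +3.
Fe is in group 8, so Fe³⁺ is d⁵ (8 − 3 = 5).
The d⁵ electrons fill as t2g^5 e_g^0.
The orbital stabilization is -2.0Δ_oct = -2.0 × 34020 = -68040 cm⁻¹.
Pairing penalty: 2 pairs vs 0 in the high-spin reference → 2 extra × P = 32120 cm⁻¹.
Net CFSE = -68040 + 32120 = -35920 cm⁻¹.

-35920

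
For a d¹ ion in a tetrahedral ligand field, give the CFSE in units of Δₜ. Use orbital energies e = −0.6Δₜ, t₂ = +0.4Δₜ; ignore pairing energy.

-0.6 Δₜ

Tetrahedral splitting is small, so the complex is high-spin.
Configuration: e¹ t₂⁰.
CFSE = 1(-0.6Δₜ) + 0(0.4Δₜ) = -0.6Δₜ + 0.0Δₜ = -0.6Δₜ.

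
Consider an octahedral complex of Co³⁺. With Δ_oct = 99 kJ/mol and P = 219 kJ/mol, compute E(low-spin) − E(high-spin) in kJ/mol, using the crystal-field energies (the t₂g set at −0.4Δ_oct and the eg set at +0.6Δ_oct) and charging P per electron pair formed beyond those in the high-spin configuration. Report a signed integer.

Co is in group 9, so Co³⁺ is d⁶ (9 − 3 = 6).
In the high-spin limit (t₂g⁴ eg²) the orbital term is -0.4Δ_oct = -40 kJ/mol, with no excess pairing.
Low-spin t₂g⁶ eg⁰ gives -2.4Δ_oct = -238 kJ/mol, but forming 2 extra pairs costs 2P = 438 kJ/mol, so E(LS) = -238 + 438 = 200 kJ/mol.
The difference is 200 − (-40) = 240 kJ/mol, so high-spin lies lower.

240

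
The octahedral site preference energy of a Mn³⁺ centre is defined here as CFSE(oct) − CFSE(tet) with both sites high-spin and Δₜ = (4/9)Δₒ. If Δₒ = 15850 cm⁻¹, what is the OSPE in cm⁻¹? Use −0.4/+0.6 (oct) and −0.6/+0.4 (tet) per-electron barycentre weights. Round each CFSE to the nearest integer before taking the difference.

-6692

Mn³⁺: group 7, so d-count = 7 − 3 = 4.
Octahedral (high-spin): t2g^3 e_g^1, CFSE = 3(−0.4) + 1(+0.6) = -0.6Δₒ = -0.6 × 15850 = -9510 cm⁻¹.
In a tetrahedral site the filling is e^2 t2^2: CFSE(tet) = -0.4Δₜ = -0.4 × (4/9)(15850) = -2818 cm⁻¹.
OSPE = -9510 − (-2818) = -6692 cm⁻¹.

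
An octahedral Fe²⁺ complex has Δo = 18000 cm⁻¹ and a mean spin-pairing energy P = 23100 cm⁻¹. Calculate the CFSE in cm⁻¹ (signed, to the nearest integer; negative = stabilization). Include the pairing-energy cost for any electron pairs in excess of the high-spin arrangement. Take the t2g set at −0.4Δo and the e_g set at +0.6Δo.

-7200

Fe²⁺: group 8, so d-count = 8 − 2 = 6.
Since Δo = 18000 cm⁻¹ < P = 23100 cm⁻¹, the complex adopts the high-spin configuration.
Configuration: t2g^4 e_g^2.
Orbital CFSE = -0.4Δo = -0.4 × 18000 = -7200 cm⁻¹.
High-spin has no excess pairs, so no pairing correction applies.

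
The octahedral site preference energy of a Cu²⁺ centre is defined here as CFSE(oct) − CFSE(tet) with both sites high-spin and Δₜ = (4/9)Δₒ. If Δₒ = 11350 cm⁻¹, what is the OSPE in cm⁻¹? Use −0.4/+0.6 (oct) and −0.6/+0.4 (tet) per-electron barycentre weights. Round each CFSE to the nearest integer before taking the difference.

-4792

Cu sits in group 11; removing 2 electrons leaves Cu²⁺ with 11 − 2 = 9 d electrons.
Octahedral high-spin t₂g⁶ eg³: CFSE = -0.6 × 11350 = -6810 cm⁻¹.
Tetrahedral: e⁴ t₂⁵, CFSE = 4(−0.6) + 5(+0.4) = -0.4Δₜ = -0.4 × (4/9) × 11350 = -2018 cm⁻¹.
OSPE = -6810 − (-2018) = -4792 cm⁻¹.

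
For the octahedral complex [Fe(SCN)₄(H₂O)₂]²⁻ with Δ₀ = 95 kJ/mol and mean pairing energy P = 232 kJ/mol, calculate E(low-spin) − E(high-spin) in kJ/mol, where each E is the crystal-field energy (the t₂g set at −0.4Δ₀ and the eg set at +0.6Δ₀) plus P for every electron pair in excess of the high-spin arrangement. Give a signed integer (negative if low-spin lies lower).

274

Ligand charges: 4×(-1) from SCN⁻ and 2×(+0) from H₂O sum to -4; with overall charge -2, Fe is +2.
Fe²⁺: group 8, so d-count = 8 − 2 = 6.
High-spin: t₂g⁴ eg², CFSE = -0.4Δ₀ = -38 kJ/mol.
Low-spin: t₂g⁶ eg⁰, orbital CFSE = -2.4Δ₀ = -228 kJ/mol; plus 2 excess pairs × P = +464 kJ/mol; total 236 kJ/mol.
The difference is 236 − (-38) = 274 kJ/mol, so high-spin lies lower.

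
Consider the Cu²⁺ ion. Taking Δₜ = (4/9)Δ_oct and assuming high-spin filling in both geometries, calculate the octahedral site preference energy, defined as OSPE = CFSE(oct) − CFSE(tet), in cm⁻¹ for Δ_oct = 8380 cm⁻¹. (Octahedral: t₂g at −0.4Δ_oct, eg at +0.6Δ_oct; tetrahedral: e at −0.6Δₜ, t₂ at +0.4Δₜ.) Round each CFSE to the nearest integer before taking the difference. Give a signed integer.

-3538

Cu sits in group 11; removing 2 electrons leaves Cu²⁺ with 11 − 2 = 9 d electrons.
Octahedral (high-spin): t₂g⁶ eg³, CFSE = 6(−0.4) + 3(+0.6) = -0.6Δ_oct = -0.6 × 8380 = -5028 cm⁻¹.
In a tetrahedral site the filling is e⁴ t₂⁵: CFSE(tet) = -0.4Δₜ = -0.4 × (4/9)(8380) = -1490 cm⁻¹.
Subtracting, OSPE = -5028 − (-1490) = -3538 cm⁻¹.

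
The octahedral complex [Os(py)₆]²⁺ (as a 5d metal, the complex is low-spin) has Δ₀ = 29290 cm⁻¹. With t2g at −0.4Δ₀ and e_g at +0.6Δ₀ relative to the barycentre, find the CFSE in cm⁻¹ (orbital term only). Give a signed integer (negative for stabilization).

py is neutral, so the +2 overall charge sits on Os: oxidation state +2.
Os sits in group 8; removing 2 electrons leaves Os²⁺ with 8 − 2 = 6 d electrons.
The d⁶ electrons fill as t2g^6 e_g^0.
Orbital CFSE = 6(-0.4) + 0(0.6) = -2.4Δ₀ = -2.4 × 29290 = -70296 cm⁻¹.

-70296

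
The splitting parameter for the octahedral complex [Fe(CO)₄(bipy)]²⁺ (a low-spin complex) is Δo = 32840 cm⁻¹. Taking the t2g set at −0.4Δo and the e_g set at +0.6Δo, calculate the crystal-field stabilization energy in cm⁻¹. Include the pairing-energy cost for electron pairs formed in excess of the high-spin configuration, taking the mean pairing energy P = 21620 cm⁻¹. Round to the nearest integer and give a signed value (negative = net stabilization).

-35576

Ligand charges: 4×(+0) from CO and 1×(+0) from bipy sum to +0; with overall charge +2, Fe is +2.
Fe²⁺: group 8, so d-count = 8 − 2 = 6.
Electron filling gives t2g^6 e_g^0.
The orbital stabilization is -2.4Δo = -2.4 × 32840 = -78816 cm⁻¹.
Relative to high-spin t2g^4 e_g^2 (1 paired), the low-spin configuration has 2 additional pairs, contributing +2 × 21620 = +43240 cm⁻¹.
Net CFSE = -78816 + 43240 = -35576 cm⁻¹.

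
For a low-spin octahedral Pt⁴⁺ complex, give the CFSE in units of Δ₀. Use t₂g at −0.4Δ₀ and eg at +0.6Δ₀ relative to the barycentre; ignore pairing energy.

-2.4 Δ₀

Pt is in group 10, so Pt⁴⁺ is d⁶ (10 − 4 = 6).
Configuration: t₂g⁶ eg⁰.
CFSE = 6(-0.4Δ₀) + 0(0.6Δ₀) = -2.4Δ₀ + 0.0Δ₀ = -2.4Δ₀.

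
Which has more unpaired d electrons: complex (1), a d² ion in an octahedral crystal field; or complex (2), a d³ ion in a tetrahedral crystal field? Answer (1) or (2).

(2)

(1): t₂g² eg⁰ → 2 unpaired.
(2): Tetrahedral fields are weak (Δₜ ≈ 4/9 Δₒ), so electrons fill high-spin; e² t₂¹ → 3 unpaired.
So (2) has more unpaired electrons.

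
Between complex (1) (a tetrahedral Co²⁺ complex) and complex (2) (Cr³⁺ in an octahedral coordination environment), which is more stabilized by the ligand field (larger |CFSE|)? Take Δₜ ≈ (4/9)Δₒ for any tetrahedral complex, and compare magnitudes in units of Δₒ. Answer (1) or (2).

(2)

(1): Co sits in group 9; removing 2 electrons leaves Co²⁺ with 9 − 2 = 7 d electrons; With tetrahedral geometry the complex is necessarily high-spin; e^4 t2^3, CFSE = -1.2Δₜ ≈ -0.53Δₒ.
(2): Group 6 minus oxidation state +3 gives a d³ configuration for Cr³⁺; For octahedral d³ the high- and low-spin configurations coincide; t2g^3 e_g^0, CFSE = -1.2Δₒ.
So (2) has the larger |CFSE|.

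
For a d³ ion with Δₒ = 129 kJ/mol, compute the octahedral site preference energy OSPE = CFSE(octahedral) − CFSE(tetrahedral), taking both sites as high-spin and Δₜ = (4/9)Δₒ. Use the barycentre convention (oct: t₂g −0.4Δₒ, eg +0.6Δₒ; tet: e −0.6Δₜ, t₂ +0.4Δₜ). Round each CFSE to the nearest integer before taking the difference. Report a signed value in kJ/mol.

-109

Octahedral high-spin t₂g³ eg⁰: CFSE = -1.2 × 129 = -155 kJ/mol.
Tetrahedral e² t₂¹ gives -0.8Δₜ = -0.8 × (4/9) × 129 = -46 kJ/mol.
Subtracting, OSPE = -155 − (-46) = -109 kJ/mol.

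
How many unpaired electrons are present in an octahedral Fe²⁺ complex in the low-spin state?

Fe²⁺: group 8, so d-count = 8 − 2 = 6.
Configuration: t₂g⁶ eg⁰, giving 0 unpaired electrons.

0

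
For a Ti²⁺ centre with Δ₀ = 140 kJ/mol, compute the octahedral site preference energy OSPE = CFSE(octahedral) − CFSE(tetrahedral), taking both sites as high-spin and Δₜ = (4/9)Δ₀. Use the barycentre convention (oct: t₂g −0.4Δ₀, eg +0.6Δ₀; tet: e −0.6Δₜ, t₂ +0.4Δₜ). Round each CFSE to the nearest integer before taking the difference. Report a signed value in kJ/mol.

Ti is in group 4, so Ti²⁺ is d² (4 − 2 = 2).
Octahedral (high-spin): t₂g² eg⁰, CFSE = 2(−0.4) + 0(+0.6) = -0.8Δ₀ = -0.8 × 140 = -112 kJ/mol.
Tetrahedral e² t₂⁰ gives -1.2Δₜ = -1.2 × (4/9) × 140 = -75 kJ/mol.
OSPE = CFSE(oct) − CFSE(tet) = -112 − (-75) = -37 kJ/mol.

-37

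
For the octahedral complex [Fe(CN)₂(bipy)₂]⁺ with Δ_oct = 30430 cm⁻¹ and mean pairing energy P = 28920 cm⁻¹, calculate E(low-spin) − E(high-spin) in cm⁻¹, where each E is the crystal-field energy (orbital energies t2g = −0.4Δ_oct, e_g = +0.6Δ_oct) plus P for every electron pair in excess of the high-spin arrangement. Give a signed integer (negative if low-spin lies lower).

Ligand charges: 2×(-1) from CN⁻ and 2×(+0) from bipy sum to -2; with overall charge +1, Fe is +3.
Fe is in group 8, so Fe³⁺ is d⁵ (8 − 3 = 5).
In the high-spin limit (t2g^3 e_g^2) the orbital term is 0.0Δ_oct = 0 cm⁻¹, with no excess pairing.
Low-spin: t2g^5 e_g^0, orbital CFSE = -2.0Δ_oct = -60860 cm⁻¹; plus 2 excess pairs × P = +57840 cm⁻¹; total -3020 cm⁻¹.
E(LS) − E(HS) = -3020 − (0) = -3020 cm⁻¹.

-3020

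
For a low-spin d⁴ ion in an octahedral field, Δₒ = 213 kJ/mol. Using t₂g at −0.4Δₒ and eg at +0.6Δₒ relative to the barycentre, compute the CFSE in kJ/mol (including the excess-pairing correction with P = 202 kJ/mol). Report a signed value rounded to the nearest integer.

Electron filling gives t₂g⁴ eg⁰.
Orbital CFSE = 4(-0.4) + 0(0.6) = -1.6Δₒ = -1.6 × 213 = -341 kJ/mol.
Pairing penalty: 1 pair vs 0 in the high-spin reference → 1 extra × P = 202 kJ/mol.
Overall CFSE = -341 + 202 = -139 kJ/mol.

-139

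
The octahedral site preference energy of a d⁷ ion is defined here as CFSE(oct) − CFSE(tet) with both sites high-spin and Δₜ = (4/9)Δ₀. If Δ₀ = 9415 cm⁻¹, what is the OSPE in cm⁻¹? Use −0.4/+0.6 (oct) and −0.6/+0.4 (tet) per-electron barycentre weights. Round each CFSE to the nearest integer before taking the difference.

Octahedral (high-spin): t₂g⁵ eg², CFSE = 5(−0.4) + 2(+0.6) = -0.8Δ₀ = -0.8 × 9415 = -7532 cm⁻¹.
In a tetrahedral site the filling is e⁴ t₂³: CFSE(tet) = -1.2Δₜ = -1.2 × (4/9)(9415) = -5021 cm⁻¹.
OSPE = -7532 − (-5021) = -2511 cm⁻¹.

-2511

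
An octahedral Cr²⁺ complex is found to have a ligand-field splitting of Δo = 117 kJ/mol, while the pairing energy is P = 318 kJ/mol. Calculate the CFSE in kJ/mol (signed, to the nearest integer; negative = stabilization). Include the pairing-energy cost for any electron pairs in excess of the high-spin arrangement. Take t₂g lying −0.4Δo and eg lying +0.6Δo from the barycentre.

-70

Cr sits in group 6; removing 2 electrons leaves Cr²⁺ with 6 − 2 = 4 d electrons.
Δo < P, so pairing is avoided: the ground state is high-spin.
That gives t₂g³ eg¹.
Orbital CFSE = -0.6Δo = -0.6 × 117 = -70 kJ/mol.
High-spin has no excess pairs, so no pairing correction applies.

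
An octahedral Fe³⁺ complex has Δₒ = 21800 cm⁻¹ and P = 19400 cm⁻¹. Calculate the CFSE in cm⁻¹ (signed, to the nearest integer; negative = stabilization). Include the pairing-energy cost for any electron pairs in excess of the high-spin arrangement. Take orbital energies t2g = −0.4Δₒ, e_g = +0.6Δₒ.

Fe is in group 8, so Fe³⁺ is d⁵ (8 − 3 = 5).
Since Δₒ = 21800 cm⁻¹ > P = 19400 cm⁻¹, the complex adopts the low-spin configuration.
Configuration: t2g^5 e_g^0.
Orbital CFSE = -2.0Δₒ = -2.0 × 21800 = -43600 cm⁻¹.
Excess pairs vs high-spin: 2 − 0 = 2; pairing cost = +38800 cm⁻¹.
Net CFSE = -43600 + 38800 = -4800 cm⁻¹.

-4800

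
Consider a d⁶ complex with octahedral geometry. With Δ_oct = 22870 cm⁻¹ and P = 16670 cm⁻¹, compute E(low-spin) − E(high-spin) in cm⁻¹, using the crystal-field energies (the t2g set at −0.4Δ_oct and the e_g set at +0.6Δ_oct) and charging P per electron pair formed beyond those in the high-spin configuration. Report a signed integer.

-12400

High-spin d⁶ fills as t2g^4 e_g^2 with CFSE 4(−0.4) + 2(+0.6) = -0.4Δ_oct = -9148 cm⁻¹.
For low-spin the configuration is t2g^6 e_g^0: orbital energy -2.4 × 22870 = -54888 cm⁻¹, and 2 additional pairs relative to high-spin add 33340 cm⁻¹, giving -21548 cm⁻¹.
E(LS) − E(HS) = -21548 − (-9148) = -12400 cm⁻¹.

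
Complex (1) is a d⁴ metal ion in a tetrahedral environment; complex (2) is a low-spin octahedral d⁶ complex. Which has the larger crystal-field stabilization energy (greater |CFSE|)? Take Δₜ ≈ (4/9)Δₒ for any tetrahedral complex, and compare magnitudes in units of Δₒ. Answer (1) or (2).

(2)

(1): Tetrahedral splitting is small, so the complex is high-spin; e² t₂², CFSE = -0.4Δₜ ≈ -0.18Δₒ.
(2): t₂g⁶ eg⁰, CFSE = -2.4Δₒ.
So (2) has the larger |CFSE|.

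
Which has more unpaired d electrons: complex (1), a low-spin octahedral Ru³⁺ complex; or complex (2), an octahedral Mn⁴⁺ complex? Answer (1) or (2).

(2)

(1): Ru is in group 8, so Ru³⁺ is d⁵ (8 − 3 = 5); t₂g⁵ eg⁰ → 1 unpaired.
(2): Mn⁴⁺: group 7, so d-count = 7 − 4 = 3; t₂g³ eg⁰ → 3 unpaired.
So (2) has more unpaired electrons.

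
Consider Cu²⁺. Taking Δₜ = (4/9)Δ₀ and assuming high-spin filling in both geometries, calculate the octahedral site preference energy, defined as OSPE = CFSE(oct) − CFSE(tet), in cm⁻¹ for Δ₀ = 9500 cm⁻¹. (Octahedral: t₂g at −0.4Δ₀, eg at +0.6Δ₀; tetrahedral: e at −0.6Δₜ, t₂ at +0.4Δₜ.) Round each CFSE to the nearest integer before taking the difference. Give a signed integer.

-4011

Group 11 minus oxidation state +2 gives a d⁹ configuration for Cu²⁺.
In an octahedral site d⁹ (HS) is t2g^6 e_g^3, giving CFSE(oct) = -0.6Δ₀ = -5700 cm⁻¹.
Tetrahedral e^4 t2^5 gives -0.4Δₜ = -0.4 × (4/9) × 9500 = -1689 cm⁻¹.
Subtracting, OSPE = -5700 − (-1689) = -4011 cm⁻¹.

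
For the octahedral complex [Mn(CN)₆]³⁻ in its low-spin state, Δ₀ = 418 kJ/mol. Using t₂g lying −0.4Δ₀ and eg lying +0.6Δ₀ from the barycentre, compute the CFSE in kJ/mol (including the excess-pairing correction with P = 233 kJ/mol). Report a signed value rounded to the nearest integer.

Each CN⁻ contributes -1; 6 × (-1) = -6. With overall charge -3, Mn is in the +3 oxidation state.
Mn³⁺: group 7, so d-count = 7 − 3 = 4.
Configuration: t₂g⁴ eg⁰.
Orbital CFSE = 4(-0.4) + 0(0.6) = -1.6Δ₀ = -1.6 × 418 = -669 kJ/mol.
High-spin d⁴ would be t₂g³ eg¹ with 0 pairs; low-spin has 1, so 1 excess pair costs +1P = +233 kJ/mol.
Combining: -669 + 233 = -436 kJ/mol.

-436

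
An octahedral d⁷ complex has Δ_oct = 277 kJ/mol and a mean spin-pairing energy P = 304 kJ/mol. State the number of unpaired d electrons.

3

Since Δ_oct = 277 kJ/mol < P = 304 kJ/mol, the complex adopts the high-spin configuration.
Filling d⁷ accordingly: t₂g⁵ eg².
Unpaired electrons: 3.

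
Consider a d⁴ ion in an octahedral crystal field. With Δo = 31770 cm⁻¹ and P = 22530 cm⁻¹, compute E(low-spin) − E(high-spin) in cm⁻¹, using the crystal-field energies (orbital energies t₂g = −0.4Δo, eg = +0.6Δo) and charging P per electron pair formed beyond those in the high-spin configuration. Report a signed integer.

In the high-spin limit (t₂g³ eg¹) the orbital term is -0.6Δo = -19062 cm⁻¹, with no excess pairing.
For low-spin the configuration is t₂g⁴ eg⁰: orbital energy -1.6 × 31770 = -50832 cm⁻¹, and 1 additional pair relative to high-spin adds 22530 cm⁻¹, giving -28302 cm⁻¹.
Thus E(LS) − E(HS) = -9240 cm⁻¹.

-9240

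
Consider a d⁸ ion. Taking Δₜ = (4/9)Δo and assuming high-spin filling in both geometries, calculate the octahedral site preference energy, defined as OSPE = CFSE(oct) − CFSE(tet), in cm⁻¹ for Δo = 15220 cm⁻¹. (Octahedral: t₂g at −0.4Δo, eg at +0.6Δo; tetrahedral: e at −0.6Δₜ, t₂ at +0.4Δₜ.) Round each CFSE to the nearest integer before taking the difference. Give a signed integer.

In an octahedral site d⁸ (HS) is t₂g⁶ eg², giving CFSE(oct) = -1.2Δo = -18264 cm⁻¹.
In a tetrahedral site the filling is e⁴ t₂⁴: CFSE(tet) = -0.8Δₜ = -0.8 × (4/9)(15220) = -5412 cm⁻¹.
OSPE = CFSE(oct) − CFSE(tet) = -18264 − (-5412) = -12852 cm⁻¹.

-12852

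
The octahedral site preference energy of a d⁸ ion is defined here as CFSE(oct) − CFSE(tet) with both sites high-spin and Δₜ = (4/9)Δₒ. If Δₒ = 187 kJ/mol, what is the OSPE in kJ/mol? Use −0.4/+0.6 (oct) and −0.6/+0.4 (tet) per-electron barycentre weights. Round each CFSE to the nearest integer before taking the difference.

In an octahedral site d⁸ (HS) is t2g^6 e_g^2, giving CFSE(oct) = -1.2Δₒ = -224 kJ/mol.
Tetrahedral: e^4 t2^4, CFSE = 4(−0.6) + 4(+0.4) = -0.8Δₜ = -0.8 × (4/9) × 187 = -66 kJ/mol.
Subtracting, OSPE = -224 − (-66) = -158 kJ/mol.

-158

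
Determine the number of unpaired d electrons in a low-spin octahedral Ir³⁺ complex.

0

Ir³⁺: group 9, so d-count = 9 − 3 = 6.
Configuration: t2g^6 e_g^0, giving 0 unpaired electrons.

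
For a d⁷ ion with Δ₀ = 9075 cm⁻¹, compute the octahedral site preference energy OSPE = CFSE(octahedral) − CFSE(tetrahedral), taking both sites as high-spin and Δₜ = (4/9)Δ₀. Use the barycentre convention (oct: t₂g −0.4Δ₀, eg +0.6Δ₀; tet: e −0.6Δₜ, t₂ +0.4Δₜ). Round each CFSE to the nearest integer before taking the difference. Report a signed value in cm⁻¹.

-2420

In an octahedral site d⁷ (HS) is t₂g⁵ eg², giving CFSE(oct) = -0.8Δ₀ = -7260 cm⁻¹.
Tetrahedral e⁴ t₂³ gives -1.2Δₜ = -1.2 × (4/9) × 9075 = -4840 cm⁻¹.
Subtracting, OSPE = -7260 − (-4840) = -2420 cm⁻¹.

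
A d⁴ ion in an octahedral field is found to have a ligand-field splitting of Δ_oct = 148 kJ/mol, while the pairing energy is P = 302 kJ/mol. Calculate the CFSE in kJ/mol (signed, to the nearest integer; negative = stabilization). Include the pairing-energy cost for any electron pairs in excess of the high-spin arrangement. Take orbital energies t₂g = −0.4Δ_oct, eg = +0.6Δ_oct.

-89

With Δ_oct < P the complex is high-spin.
Filling d⁴ accordingly: t₂g³ eg¹.
Orbital CFSE = -0.6Δ_oct = -0.6 × 148 = -89 kJ/mol.
High-spin has no excess pairs, so no pairing correction applies.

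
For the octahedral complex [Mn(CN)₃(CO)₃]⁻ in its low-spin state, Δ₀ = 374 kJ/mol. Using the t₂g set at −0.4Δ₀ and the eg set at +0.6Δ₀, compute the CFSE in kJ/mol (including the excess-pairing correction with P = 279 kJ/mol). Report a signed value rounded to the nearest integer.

Ligand charges: 3×(-1) from CN⁻ and 3×(+0) from CO sum to -3; with overall charge -1, Mn is +2.
Mn is in group 7, so Mn²⁺ is d⁵ (7 − 2 = 5).
The d⁵ electrons fill as t₂g⁵ eg⁰.
The orbital stabilization is -2.0Δ₀ = -2.0 × 374 = -748 kJ/mol.
Pairing penalty: 2 pairs vs 0 in the high-spin reference → 2 extra × P = 558 kJ/mol.
Combining: -748 + 558 = -190 kJ/mol.

-190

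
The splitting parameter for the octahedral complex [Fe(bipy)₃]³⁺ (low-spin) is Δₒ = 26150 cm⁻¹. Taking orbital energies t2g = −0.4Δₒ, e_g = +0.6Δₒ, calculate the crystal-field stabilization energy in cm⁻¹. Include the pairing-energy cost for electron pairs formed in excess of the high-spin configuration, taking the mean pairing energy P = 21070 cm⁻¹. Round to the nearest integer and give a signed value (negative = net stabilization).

bipy is neutral, so the +3 overall charge sits on Fe: oxidation state +3.
Group 8 minus oxidation state +3 gives a d⁵ configuration for Fe³⁺.
Configuration: t2g^5 e_g^0.
The orbital stabilization is -2.0Δₒ = -2.0 × 26150 = -52300 cm⁻¹.
Relative to high-spin t2g^3 e_g^2 (0 paired), the low-spin configuration has 2 additional pairs, contributing +2 × 21070 = +42140 cm⁻¹.
Overall CFSE = -52300 + 42140 = -10160 cm⁻¹.

-10160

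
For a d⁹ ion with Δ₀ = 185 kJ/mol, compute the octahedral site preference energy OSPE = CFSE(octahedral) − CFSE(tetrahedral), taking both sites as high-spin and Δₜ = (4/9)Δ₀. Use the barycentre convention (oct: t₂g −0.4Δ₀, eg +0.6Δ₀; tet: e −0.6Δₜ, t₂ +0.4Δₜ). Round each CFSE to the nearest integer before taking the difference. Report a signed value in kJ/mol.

-78

Octahedral high-spin t2g^6 e_g^3: CFSE = -0.6 × 185 = -111 kJ/mol.
Tetrahedral: e^4 t2^5, CFSE = 4(−0.6) + 5(+0.4) = -0.4Δₜ = -0.4 × (4/9) × 185 = -33 kJ/mol.
OSPE = -111 − (-33) = -78 kJ/mol.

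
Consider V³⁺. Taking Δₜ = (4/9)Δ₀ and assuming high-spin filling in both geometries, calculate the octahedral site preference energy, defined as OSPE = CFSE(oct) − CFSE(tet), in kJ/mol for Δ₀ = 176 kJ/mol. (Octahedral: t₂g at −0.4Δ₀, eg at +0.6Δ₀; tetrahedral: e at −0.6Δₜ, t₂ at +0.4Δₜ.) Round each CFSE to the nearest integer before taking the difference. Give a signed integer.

-47

V sits in group 5; removing 3 electrons leaves V³⁺ with 5 − 3 = 2 d electrons.
Octahedral high-spin t₂g² eg⁰: CFSE = -0.8 × 176 = -141 kJ/mol.
In a tetrahedral site the filling is e² t₂⁰: CFSE(tet) = -1.2Δₜ = -1.2 × (4/9)(176) = -94 kJ/mol.
OSPE = CFSE(oct) − CFSE(tet) = -141 − (-94) = -47 kJ/mol.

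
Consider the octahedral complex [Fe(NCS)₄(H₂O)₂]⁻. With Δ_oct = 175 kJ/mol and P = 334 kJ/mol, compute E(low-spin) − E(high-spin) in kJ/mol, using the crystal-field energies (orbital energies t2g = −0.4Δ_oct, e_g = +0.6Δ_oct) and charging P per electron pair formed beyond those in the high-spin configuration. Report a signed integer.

318

Ligand charges: 4×(-1) from NCS⁻ and 2×(+0) from H₂O sum to -4; with overall charge -1, Fe is +3.
Fe³⁺: group 8, so d-count = 8 − 3 = 5.
High-spin d⁵ fills as t2g^3 e_g^2 with CFSE 3(−0.4) + 2(+0.6) = 0.0Δ_oct = 0 kJ/mol.
For low-spin the configuration is t2g^5 e_g^0: orbital energy -2.0 × 175 = -350 kJ/mol, and 2 additional pairs relative to high-spin add 668 kJ/mol, giving 318 kJ/mol.
The difference is 318 − (0) = 318 kJ/mol, so high-spin lies lower.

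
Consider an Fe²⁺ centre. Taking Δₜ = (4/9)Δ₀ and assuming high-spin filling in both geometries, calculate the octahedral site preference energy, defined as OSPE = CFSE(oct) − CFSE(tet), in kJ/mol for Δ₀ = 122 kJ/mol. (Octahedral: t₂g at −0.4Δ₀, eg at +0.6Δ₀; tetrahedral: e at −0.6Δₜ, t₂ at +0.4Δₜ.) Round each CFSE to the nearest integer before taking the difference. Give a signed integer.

-16

Group 8 minus oxidation state +2 gives a d⁶ configuration for Fe²⁺.
Octahedral (high-spin): t₂g⁴ eg², CFSE = 4(−0.4) + 2(+0.6) = -0.4Δ₀ = -0.4 × 122 = -49 kJ/mol.
Tetrahedral: e³ t₂³, CFSE = 3(−0.6) + 3(+0.4) = -0.6Δₜ = -0.6 × (4/9) × 122 = -33 kJ/mol.
OSPE = -49 − (-33) = -16 kJ/mol.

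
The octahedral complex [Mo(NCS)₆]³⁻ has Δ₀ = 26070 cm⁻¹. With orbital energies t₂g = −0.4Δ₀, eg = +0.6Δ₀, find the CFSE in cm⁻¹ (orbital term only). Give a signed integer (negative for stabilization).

-31284

Each NCS⁻ contributes -1; 6 × (-1) = -6. With overall charge -3, Mo is in the +3 oxidation state.
Group 6 minus oxidation state +3 gives a d³ configuration for Mo³⁺.
Configuration: t₂g³ eg⁰.
Orbital CFSE = 3(-0.4) + 0(0.6) = -1.2Δ₀ = -1.2 × 26070 = -31284 cm⁻¹.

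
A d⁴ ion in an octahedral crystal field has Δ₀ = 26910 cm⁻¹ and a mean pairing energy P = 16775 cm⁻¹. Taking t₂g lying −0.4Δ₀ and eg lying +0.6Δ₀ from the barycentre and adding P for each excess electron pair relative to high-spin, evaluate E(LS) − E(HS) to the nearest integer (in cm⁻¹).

-10135

High-spin: t₂g³ eg¹, CFSE = -0.6Δ₀ = -16146 cm⁻¹.
Low-spin: t₂g⁴ eg⁰, orbital CFSE = -1.6Δ₀ = -43056 cm⁻¹; plus 1 excess pair × P = +16775 cm⁻¹; total -26281 cm⁻¹.
E(LS) − E(HS) = -26281 − (-16146) = -10135 cm⁻¹.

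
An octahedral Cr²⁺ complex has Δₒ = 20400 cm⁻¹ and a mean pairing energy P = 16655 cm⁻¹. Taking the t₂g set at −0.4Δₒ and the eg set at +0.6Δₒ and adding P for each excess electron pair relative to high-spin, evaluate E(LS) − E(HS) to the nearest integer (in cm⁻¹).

-3745

Cr sits in group 6; removing 2 electrons leaves Cr²⁺ with 6 − 2 = 4 d electrons.
In the high-spin limit (t₂g³ eg¹) the orbital term is -0.6Δₒ = -12240 cm⁻¹, with no excess pairing.
Low-spin: t₂g⁴ eg⁰, orbital CFSE = -1.6Δₒ = -32640 cm⁻¹; plus 1 excess pair × P = +16655 cm⁻¹; total -15985 cm⁻¹.
E(LS) − E(HS) = -15985 − (-12240) = -3745 cm⁻¹.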